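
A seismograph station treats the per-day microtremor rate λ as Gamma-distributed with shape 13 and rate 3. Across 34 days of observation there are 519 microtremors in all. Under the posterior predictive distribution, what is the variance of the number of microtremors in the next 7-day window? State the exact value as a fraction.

163856/1369

Total count 519 over total exposure 34 days.
Gamma(α, β) with Poisson data over total exposure Σt gives posterior Gamma(α+Σx, β+Σt) = Gamma(532, 37).
The posterior predictive for a window of length T is Negative Binomial with variance T·α'·(β'+T)/β'² = 7·532·44/1369 = 163856/1369.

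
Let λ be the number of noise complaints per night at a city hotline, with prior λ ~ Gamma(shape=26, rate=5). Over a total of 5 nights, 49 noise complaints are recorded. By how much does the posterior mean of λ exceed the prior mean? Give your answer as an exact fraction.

Total count 49 over total exposure 5 nights.
The Gamma prior is conjugate for the Poisson rate, so λ | data ~ Gamma(26+49, 5+5) = Gamma(75, 10).
Posterior mean = 75/10 = 15/2; prior mean = 26/5 = 26/5. Difference = 15/2 − 26/5 = 23/10.

23/10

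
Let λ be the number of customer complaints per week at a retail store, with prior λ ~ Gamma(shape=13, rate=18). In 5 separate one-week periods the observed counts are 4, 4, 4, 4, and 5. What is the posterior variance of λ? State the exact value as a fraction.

34/529

Total count: 4 + 4 + 4 + 4 + 5 = 21.
Total exposure: 5 weeks.
Conjugate update: add total count to the shape and total exposure to the rate, giving Gamma(34, 23).
Posterior variance = α'/β'² = 34/529.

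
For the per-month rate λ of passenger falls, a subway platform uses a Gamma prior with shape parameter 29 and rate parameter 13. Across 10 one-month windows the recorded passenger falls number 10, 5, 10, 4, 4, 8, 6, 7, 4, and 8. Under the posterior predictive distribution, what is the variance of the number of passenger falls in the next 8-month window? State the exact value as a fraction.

23560/529

Total count: 10 + 5 + 10 + 4 + 4 + 8 + 6 + 7 + 4 + 8 = 66.
Total exposure: 10 months.
Posterior: α' = 29 + 66 = 95, β' = 13 + 10 = 23.
The posterior predictive for a window of length T is Negative Binomial with variance T·α'·(β'+T)/β'² = 8·95·31/529 = 23560/529.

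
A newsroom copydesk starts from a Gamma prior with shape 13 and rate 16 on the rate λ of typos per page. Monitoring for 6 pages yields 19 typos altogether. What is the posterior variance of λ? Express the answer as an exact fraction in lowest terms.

Total count 19 over total exposure 6 pages.
Gamma(α, β) with Poisson data over total exposure Σt gives posterior Gamma(α+Σx, β+Σt) = Gamma(32, 22).
Posterior variance = α'/β'² = 32/484 = 8/121.

8/121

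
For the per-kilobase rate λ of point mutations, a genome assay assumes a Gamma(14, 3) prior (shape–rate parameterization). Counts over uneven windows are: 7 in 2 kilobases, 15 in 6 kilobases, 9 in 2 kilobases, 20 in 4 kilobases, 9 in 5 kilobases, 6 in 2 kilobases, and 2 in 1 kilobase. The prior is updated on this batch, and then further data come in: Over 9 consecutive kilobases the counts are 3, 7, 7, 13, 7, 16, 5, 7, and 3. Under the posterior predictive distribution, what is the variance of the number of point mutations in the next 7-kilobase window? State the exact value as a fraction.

Total count: 7 + 15 + 9 + 20 + 9 + 6 + 2 = 68.
Total exposure: 2 + 6 + 2 + 4 + 5 + 2 + 1 = 22 kilobases.
After the first batch: Gamma(14 + 68, 3 + 22) = Gamma(82, 25).
Total count: 3 + 7 + 7 + 13 + 7 + 16 + 5 + 7 + 3 = 68.
Total exposure: 9 kilobases.
After the second batch: Gamma(82 + 68, 25 + 9) = Gamma(150, 34).
The posterior predictive for a window of length T is Negative Binomial with variance T·α'·(β'+T)/β'² = 7·150·41/1156 = 21525/578.

21525/578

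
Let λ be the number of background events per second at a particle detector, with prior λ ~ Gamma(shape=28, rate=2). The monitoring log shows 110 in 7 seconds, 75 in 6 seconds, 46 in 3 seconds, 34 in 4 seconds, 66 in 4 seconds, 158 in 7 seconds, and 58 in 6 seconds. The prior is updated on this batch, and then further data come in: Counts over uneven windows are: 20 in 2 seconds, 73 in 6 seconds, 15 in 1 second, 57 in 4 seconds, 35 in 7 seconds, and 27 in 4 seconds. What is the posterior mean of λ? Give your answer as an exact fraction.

802/63

Total count: 110 + 75 + 46 + 34 + 66 + 158 + 58 = 547.
Total exposure: 7 + 6 + 3 + 4 + 4 + 7 + 6 = 37 seconds.
After the first batch: Gamma(28 + 547, 2 + 37) = Gamma(575, 39).
Total count: 20 + 73 + 15 + 57 + 35 + 27 = 227.
Total exposure: 2 + 6 + 1 + 4 + 7 + 4 = 24 seconds.
After the second batch: Gamma(575 + 227, 39 + 24) = Gamma(802, 63).
Posterior mean = α'/β' = 802/63.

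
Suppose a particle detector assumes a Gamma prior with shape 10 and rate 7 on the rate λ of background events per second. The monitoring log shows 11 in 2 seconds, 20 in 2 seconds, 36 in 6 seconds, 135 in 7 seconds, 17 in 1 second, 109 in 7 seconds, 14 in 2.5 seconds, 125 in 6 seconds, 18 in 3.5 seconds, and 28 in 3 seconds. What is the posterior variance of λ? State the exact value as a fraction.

Total count: 11 + 20 + 36 + 135 + 17 + 109 + 14 + 125 + 18 + 28 = 513.
Total exposure: 2 + 2 + 6 + 7 + 1 + 7 + 2.5 + 6 + 3.5 + 3 = 40 seconds.
Gamma(α, β) with Poisson data over total exposure Σt gives posterior Gamma(α+Σx, β+Σt) = Gamma(523, 47).
Posterior variance = α'/β'² = 523/2209.

523/2209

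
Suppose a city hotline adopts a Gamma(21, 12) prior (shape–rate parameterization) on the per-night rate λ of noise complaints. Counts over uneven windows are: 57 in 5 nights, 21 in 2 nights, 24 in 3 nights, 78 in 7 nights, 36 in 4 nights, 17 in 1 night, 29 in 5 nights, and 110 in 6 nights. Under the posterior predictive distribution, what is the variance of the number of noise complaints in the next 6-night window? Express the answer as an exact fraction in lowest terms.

4454/75

Total count: 57 + 21 + 24 + 78 + 36 + 17 + 29 + 110 = 372.
Total exposure: 5 + 2 + 3 + 7 + 4 + 1 + 5 + 6 = 33 nights.
Posterior: α' = 21 + 372 = 393, β' = 12 + 33 = 45.
The posterior predictive for a window of length T is Negative Binomial with variance T·α'·(β'+T)/β'² = 6·393·51/2025 = 4454/75.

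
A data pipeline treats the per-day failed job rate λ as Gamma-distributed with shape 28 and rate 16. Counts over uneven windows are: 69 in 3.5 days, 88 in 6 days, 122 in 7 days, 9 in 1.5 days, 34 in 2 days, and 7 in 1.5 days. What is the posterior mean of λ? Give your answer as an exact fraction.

Total count: 69 + 88 + 122 + 9 + 34 + 7 = 329.
Total exposure: 3.5 + 6 + 7 + 1.5 + 2 + 1.5 = 21.5 days.
The Gamma prior is conjugate for the Poisson rate, so λ | data ~ Gamma(28+329, 16+21.5) = Gamma(357, 75/2).
Posterior mean = α'/β' = 357/(75/2) = 238/25.

238/25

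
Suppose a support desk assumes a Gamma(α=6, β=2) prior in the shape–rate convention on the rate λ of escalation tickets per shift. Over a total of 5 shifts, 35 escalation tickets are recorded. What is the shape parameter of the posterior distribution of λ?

Total count 35 over total exposure 5 shifts.
Posterior: α' = 6 + 35 = 41, β' = 2 + 5 = 7.

41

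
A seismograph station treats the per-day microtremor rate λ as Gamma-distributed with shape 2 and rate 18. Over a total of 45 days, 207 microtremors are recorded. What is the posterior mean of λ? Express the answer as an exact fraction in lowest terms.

Total count 207 over total exposure 45 days.
Posterior: α' = 2 + 207 = 209, β' = 18 + 45 = 63.
Posterior mean = α'/β' = 209/63.

209/63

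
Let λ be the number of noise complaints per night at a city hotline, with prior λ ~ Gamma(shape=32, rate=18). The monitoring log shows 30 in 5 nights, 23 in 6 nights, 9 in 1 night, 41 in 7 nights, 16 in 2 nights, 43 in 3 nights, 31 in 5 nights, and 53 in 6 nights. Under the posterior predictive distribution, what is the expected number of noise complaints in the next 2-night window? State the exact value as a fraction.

Total count: 30 + 23 + 9 + 41 + 16 + 43 + 31 + 53 = 246.
Total exposure: 5 + 6 + 1 + 7 + 2 + 3 + 5 + 6 = 35 nights.
By Gamma–Poisson conjugacy, the posterior is Gamma(α + Σx, β + Σt) = Gamma(32 + 246, 18 + 35) = Gamma(278, 53).
Predictive mean over a 2-night window = T·E[λ|data] = 2·278/53 = 556/53.

556/53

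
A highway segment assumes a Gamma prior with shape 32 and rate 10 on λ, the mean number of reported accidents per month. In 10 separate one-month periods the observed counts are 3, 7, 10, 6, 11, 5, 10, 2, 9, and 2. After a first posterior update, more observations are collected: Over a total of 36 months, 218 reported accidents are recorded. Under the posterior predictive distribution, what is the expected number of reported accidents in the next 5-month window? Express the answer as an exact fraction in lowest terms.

225/8

Total count: 3 + 7 + 10 + 6 + 11 + 5 + 10 + 2 + 9 + 2 = 65.
Total exposure: 10 months.
After the first batch: Gamma(32 + 65, 10 + 10) = Gamma(97, 20).
Total count 218 over total exposure 36 months.
After the second batch: Gamma(97 + 218, 20 + 36) = Gamma(315, 56).
Predictive mean over a 5-month window = T·E[λ|data] = 5·315/56 = 225/8.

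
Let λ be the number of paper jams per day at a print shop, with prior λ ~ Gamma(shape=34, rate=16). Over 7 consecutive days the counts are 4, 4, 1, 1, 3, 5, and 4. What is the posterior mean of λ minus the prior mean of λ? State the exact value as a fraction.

57/184

Total count: 4 + 4 + 1 + 1 + 3 + 5 + 4 = 22.
Total exposure: 7 days.
Gamma(α, β) with Poisson data over total exposure Σt gives posterior Gamma(α+Σx, β+Σt) = Gamma(56, 23).
Posterior mean = 56/23 = 56/23; prior mean = 34/16 = 17/8. Difference = 56/23 − 17/8 = 57/184.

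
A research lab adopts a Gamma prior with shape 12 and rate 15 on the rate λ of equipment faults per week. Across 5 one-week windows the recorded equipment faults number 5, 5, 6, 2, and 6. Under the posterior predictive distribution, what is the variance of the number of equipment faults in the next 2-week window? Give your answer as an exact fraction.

99/25

Total count: 5 + 5 + 6 + 2 + 6 = 24.
Total exposure: 5 weeks.
By Gamma–Poisson conjugacy, the posterior is Gamma(α + Σx, β + Σt) = Gamma(12 + 24, 15 + 5) = Gamma(36, 20).
The posterior predictive for a window of length T is Negative Binomial with variance T·α'·(β'+T)/β'² = 2·36·22/400 = 99/25.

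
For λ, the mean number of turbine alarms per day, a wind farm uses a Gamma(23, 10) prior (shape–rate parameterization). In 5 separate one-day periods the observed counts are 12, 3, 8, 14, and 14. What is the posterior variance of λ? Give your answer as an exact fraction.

74/225

Total count: 12 + 3 + 8 + 14 + 14 = 51.
Total exposure: 5 days.
The Gamma prior is conjugate for the Poisson rate, so λ | data ~ Gamma(23+51, 10+5) = Gamma(74, 15).
Posterior variance = α'/β'² = 74/225.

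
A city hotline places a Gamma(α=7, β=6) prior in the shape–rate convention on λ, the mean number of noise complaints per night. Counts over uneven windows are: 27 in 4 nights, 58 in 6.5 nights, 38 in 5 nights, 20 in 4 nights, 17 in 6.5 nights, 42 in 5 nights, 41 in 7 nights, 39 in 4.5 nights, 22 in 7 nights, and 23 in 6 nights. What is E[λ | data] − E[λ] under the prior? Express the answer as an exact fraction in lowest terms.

Total count: 27 + 58 + 38 + 20 + 17 + 42 + 41 + 39 + 22 + 23 = 327.
Total exposure: 4 + 6.5 + 5 + 4 + 6.5 + 5 + 7 + 4.5 + 7 + 6 = 55.5 nights.
Gamma(α, β) with Poisson data over total exposure Σt gives posterior Gamma(α+Σx, β+Σt) = Gamma(334, 123/2).
Posterior mean = 334/(123/2) = 668/123; prior mean = 7/6 = 7/6. Difference = 668/123 − 7/6 = 1049/246.

1049/246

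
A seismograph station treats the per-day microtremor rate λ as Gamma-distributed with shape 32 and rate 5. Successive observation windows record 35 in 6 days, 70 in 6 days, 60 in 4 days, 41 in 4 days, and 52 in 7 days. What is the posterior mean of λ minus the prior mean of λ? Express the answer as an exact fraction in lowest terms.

213/80

Total count: 35 + 70 + 60 + 41 + 52 = 258.
Total exposure: 6 + 6 + 4 + 4 + 7 = 27 days.
Conjugate update: add total count to the shape and total exposure to the rate, giving Gamma(290, 32).
Posterior mean = 290/32 = 145/16; prior mean = 32/5 = 32/5. Difference = 145/16 − 32/5 = 213/80.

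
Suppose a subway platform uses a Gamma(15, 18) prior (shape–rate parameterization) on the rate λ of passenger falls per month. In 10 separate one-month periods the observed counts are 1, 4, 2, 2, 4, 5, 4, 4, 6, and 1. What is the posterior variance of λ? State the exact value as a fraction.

3/49

Total count: 1 + 4 + 2 + 2 + 4 + 5 + 4 + 4 + 6 + 1 = 33.
Total exposure: 10 months.
By Gamma–Poisson conjugacy, the posterior is Gamma(α + Σx, β + Σt) = Gamma(15 + 33, 18 + 10) = Gamma(48, 28).
Posterior variance = α'/β'² = 48/784 = 3/49.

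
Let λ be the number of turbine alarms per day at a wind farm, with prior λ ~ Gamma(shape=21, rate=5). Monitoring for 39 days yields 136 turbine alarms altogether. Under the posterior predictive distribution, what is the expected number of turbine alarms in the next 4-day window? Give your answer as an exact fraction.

157/11

Total count 136 over total exposure 39 days.
By Gamma–Poisson conjugacy, the posterior is Gamma(α + Σx, β + Σt) = Gamma(21 + 136, 5 + 39) = Gamma(157, 44).
Predictive mean over a 4-day window = T·E[λ|data] = 4·157/44 = 157/11.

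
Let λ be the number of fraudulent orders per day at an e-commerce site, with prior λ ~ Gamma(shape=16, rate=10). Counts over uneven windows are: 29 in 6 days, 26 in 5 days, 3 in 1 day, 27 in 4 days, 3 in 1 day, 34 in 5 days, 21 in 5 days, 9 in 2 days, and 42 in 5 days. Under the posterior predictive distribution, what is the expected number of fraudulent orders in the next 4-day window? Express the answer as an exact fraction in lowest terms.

210/11

Total count: 29 + 26 + 3 + 27 + 3 + 34 + 21 + 9 + 42 = 194.
Total exposure: 6 + 5 + 1 + 4 + 1 + 5 + 5 + 2 + 5 = 34 days.
Conjugate update: add total count to the shape and total exposure to the rate, giving Gamma(210, 44).
Predictive mean over a 4-day window = T·E[λ|data] = 4·210/44 = 210/11.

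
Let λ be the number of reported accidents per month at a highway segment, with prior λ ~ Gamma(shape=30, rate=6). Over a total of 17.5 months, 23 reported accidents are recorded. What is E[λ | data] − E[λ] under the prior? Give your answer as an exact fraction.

Total count 23 over total exposure 17.5 months.
Conjugate update: add total count to the shape and total exposure to the rate, giving Gamma(53, 47/2).
Posterior mean = 53/(47/2) = 106/47; prior mean = 30/6 = 5. Difference = 106/47 − 5 = -129/47.

-129/47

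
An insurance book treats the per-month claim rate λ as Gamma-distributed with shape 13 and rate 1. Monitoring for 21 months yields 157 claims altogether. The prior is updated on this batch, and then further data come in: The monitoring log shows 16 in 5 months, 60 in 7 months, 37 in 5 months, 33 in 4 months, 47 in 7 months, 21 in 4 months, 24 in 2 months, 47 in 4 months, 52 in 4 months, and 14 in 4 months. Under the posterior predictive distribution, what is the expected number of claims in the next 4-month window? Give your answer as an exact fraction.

521/17

Total count 157 over total exposure 21 months.
After the first batch: Gamma(13 + 157, 1 + 21) = Gamma(170, 22).
Total count: 16 + 60 + 37 + 33 + 47 + 21 + 24 + 47 + 52 + 14 = 351.
Total exposure: 5 + 7 + 5 + 4 + 7 + 4 + 2 + 4 + 4 + 4 = 46 months.
After the second batch: Gamma(170 + 351, 22 + 46) = Gamma(521, 68).
Predictive mean over a 4-month window = T·E[λ|data] = 4·521/68 = 521/17.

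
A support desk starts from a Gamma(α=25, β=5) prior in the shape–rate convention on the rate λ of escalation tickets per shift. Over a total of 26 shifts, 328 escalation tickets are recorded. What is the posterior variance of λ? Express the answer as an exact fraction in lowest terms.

353/961

Total count 328 over total exposure 26 shifts.
By Gamma–Poisson conjugacy, the posterior is Gamma(α + Σx, β + Σt) = Gamma(25 + 328, 5 + 26) = Gamma(353, 31).
Posterior variance = α'/β'² = 353/961.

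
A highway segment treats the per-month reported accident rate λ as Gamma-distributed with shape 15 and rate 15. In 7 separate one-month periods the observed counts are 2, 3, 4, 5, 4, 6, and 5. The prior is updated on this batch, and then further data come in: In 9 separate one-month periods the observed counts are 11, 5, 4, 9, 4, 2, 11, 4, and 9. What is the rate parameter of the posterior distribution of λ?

31

Total count: 2 + 3 + 4 + 5 + 4 + 6 + 5 = 29.
Total exposure: 7 months.
After the first batch: Gamma(15 + 29, 15 + 7) = Gamma(44, 22).
Total count: 11 + 5 + 4 + 9 + 4 + 2 + 11 + 4 + 9 = 59.
Total exposure: 9 months.
After the second batch: Gamma(44 + 59, 22 + 9) = Gamma(103, 31).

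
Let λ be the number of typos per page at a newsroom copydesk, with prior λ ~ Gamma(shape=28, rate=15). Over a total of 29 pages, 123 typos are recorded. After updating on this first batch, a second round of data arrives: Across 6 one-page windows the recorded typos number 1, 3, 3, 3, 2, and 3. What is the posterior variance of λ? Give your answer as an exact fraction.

Total count 123 over total exposure 29 pages.
After the first batch: Gamma(28 + 123, 15 + 29) = Gamma(151, 44).
Total count: 1 + 3 + 3 + 3 + 2 + 3 = 15.
Total exposure: 6 pages.
After the second batch: Gamma(151 + 15, 44 + 6) = Gamma(166, 50).
Posterior variance = α'/β'² = 166/2500 = 83/1250.

83/1250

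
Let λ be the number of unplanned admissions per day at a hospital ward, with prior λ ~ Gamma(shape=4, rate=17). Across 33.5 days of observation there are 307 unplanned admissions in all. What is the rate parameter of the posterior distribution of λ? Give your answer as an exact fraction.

Total count 307 over total exposure 33.5 days.
Conjugate update: add total count to the shape and total exposure to the rate, giving Gamma(311, 101/2).

101/2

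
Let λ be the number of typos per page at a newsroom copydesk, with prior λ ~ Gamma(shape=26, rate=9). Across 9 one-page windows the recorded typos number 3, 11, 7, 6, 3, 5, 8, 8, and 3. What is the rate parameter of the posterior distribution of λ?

Total count: 3 + 11 + 7 + 6 + 3 + 5 + 8 + 8 + 3 = 54.
Total exposure: 9 pages.
Conjugate update: add total count to the shape and total exposure to the rate, giving Gamma(80, 18).

18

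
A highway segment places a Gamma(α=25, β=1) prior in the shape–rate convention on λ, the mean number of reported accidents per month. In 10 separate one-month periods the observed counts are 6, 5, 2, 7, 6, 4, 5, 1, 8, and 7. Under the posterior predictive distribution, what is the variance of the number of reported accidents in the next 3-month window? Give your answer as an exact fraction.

Total count: 6 + 5 + 2 + 7 + 6 + 4 + 5 + 1 + 8 + 7 = 51.
Total exposure: 10 months.
Gamma(α, β) with Poisson data over total exposure Σt gives posterior Gamma(α+Σx, β+Σt) = Gamma(76, 11).
The posterior predictive for a window of length T is Negative Binomial with variance T·α'·(β'+T)/β'² = 3·76·14/121 = 3192/121.

3192/121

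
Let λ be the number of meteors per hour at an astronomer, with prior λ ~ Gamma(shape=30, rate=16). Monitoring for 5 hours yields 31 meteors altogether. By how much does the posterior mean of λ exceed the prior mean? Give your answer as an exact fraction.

173/168

Total count 31 over total exposure 5 hours.
By Gamma–Poisson conjugacy, the posterior is Gamma(α + Σx, β + Σt) = Gamma(30 + 31, 16 + 5) = Gamma(61, 21).
Posterior mean = 61/21 = 61/21; prior mean = 30/16 = 15/8. Difference = 61/21 − 15/8 = 173/168.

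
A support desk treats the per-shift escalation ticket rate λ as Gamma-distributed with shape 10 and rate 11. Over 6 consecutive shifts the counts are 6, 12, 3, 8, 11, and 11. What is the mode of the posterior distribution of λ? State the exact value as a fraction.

Total count: 6 + 12 + 3 + 8 + 11 + 11 = 51.
Total exposure: 6 shifts.
The Gamma prior is conjugate for the Poisson rate, so λ | data ~ Gamma(10+51, 11+6) = Gamma(61, 17).
Posterior mode = (α'−1)/β' = 60/17.

60/17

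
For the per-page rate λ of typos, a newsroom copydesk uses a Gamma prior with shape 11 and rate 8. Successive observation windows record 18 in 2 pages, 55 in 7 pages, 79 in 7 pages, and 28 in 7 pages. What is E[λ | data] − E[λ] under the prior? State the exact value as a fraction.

Total count: 18 + 55 + 79 + 28 = 180.
Total exposure: 2 + 7 + 7 + 7 = 23 pages.
The Gamma prior is conjugate for the Poisson rate, so λ | data ~ Gamma(11+180, 8+23) = Gamma(191, 31).
Posterior mean = 191/31 = 191/31; prior mean = 11/8 = 11/8. Difference = 191/31 − 11/8 = 1187/248.

1187/248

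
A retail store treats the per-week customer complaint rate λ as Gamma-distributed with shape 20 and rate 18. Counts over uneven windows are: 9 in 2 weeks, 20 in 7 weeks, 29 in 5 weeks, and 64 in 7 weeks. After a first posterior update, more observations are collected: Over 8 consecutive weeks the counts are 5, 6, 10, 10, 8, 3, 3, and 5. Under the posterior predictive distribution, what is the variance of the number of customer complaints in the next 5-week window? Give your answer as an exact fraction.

Total count: 9 + 20 + 29 + 64 = 122.
Total exposure: 2 + 7 + 5 + 7 = 21 weeks.
After the first batch: Gamma(20 + 122, 18 + 21) = Gamma(142, 39).
Total count: 5 + 6 + 10 + 10 + 8 + 3 + 3 + 5 = 50.
Total exposure: 8 weeks.
After the second batch: Gamma(142 + 50, 39 + 8) = Gamma(192, 47).
The posterior predictive for a window of length T is Negative Binomial with variance T·α'·(β'+T)/β'² = 5·192·52/2209 = 49920/2209.

49920/2209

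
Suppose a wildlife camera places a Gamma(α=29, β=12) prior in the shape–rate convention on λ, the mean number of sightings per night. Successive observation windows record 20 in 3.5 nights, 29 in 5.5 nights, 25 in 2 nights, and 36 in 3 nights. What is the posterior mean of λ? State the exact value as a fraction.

Total count: 20 + 29 + 25 + 36 = 110.
Total exposure: 3.5 + 5.5 + 2 + 3 = 14 nights.
Conjugate update: add total count to the shape and total exposure to the rate, giving Gamma(139, 26).
Posterior mean = α'/β' = 139/26.

139/26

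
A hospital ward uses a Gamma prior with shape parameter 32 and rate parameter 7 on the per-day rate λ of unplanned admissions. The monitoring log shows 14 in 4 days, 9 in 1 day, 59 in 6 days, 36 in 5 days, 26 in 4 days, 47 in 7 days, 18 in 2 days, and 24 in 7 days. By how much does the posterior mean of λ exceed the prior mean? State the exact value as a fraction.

Total count: 14 + 9 + 59 + 36 + 26 + 47 + 18 + 24 = 233.
Total exposure: 4 + 1 + 6 + 5 + 4 + 7 + 2 + 7 = 36 days.
Gamma(α, β) with Poisson data over total exposure Σt gives posterior Gamma(α+Σx, β+Σt) = Gamma(265, 43).
Posterior mean = 265/43 = 265/43; prior mean = 32/7 = 32/7. Difference = 265/43 − 32/7 = 479/301.

479/301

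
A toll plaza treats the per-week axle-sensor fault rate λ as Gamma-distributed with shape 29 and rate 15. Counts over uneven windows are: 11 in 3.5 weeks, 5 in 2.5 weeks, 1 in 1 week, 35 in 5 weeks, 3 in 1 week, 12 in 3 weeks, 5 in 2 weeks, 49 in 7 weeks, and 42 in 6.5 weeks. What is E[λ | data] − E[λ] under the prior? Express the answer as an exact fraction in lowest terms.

1021/465

Total count: 11 + 5 + 1 + 35 + 3 + 12 + 5 + 49 + 42 = 163.
Total exposure: 3.5 + 2.5 + 1 + 5 + 1 + 3 + 2 + 7 + 6.5 = 31.5 weeks.
By Gamma–Poisson conjugacy, the posterior is Gamma(α + Σx, β + Σt) = Gamma(29 + 163, 15 + 31.5) = Gamma(192, 93/2).
Posterior mean = 192/(93/2) = 128/31; prior mean = 29/15 = 29/15. Difference = 128/31 − 29/15 = 1021/465.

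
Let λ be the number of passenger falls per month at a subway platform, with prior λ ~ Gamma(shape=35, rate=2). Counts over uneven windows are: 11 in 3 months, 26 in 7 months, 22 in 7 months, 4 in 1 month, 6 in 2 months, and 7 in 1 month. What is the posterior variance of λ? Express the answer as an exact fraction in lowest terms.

111/529

Total count: 11 + 26 + 22 + 4 + 6 + 7 = 76.
Total exposure: 3 + 7 + 7 + 1 + 2 + 1 = 21 months.
The Gamma prior is conjugate for the Poisson rate, so λ | data ~ Gamma(35+76, 2+21) = Gamma(111, 23).
Posterior variance = α'/β'² = 111/529.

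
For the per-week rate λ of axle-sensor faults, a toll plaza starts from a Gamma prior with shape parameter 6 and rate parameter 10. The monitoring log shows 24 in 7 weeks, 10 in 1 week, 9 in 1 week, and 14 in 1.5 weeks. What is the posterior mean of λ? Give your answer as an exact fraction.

126/41

Total count: 24 + 10 + 9 + 14 = 57.
Total exposure: 7 + 1 + 1 + 1.5 = 10.5 weeks.
The Gamma prior is conjugate for the Poisson rate, so λ | data ~ Gamma(6+57, 10+10.5) = Gamma(63, 41/2).
Posterior mean = α'/β' = 63/(41/2) = 126/41.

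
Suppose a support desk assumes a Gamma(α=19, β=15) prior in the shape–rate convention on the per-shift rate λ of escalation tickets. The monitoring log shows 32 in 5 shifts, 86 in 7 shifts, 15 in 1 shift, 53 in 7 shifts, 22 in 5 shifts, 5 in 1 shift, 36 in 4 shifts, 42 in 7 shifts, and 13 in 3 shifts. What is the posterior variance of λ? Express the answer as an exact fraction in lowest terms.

323/3025

Total count: 32 + 86 + 15 + 53 + 22 + 5 + 36 + 42 + 13 = 304.
Total exposure: 5 + 7 + 1 + 7 + 5 + 1 + 4 + 7 + 3 = 40 shifts.
By Gamma–Poisson conjugacy, the posterior is Gamma(α + Σx, β + Σt) = Gamma(19 + 304, 15 + 40) = Gamma(323, 55).
Posterior variance = α'/β'² = 323/3025.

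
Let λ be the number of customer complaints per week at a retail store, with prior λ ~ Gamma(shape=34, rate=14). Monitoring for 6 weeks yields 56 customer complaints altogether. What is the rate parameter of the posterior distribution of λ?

20

Total count 56 over total exposure 6 weeks.
The Gamma prior is conjugate for the Poisson rate, so λ | data ~ Gamma(34+56, 14+6) = Gamma(90, 20).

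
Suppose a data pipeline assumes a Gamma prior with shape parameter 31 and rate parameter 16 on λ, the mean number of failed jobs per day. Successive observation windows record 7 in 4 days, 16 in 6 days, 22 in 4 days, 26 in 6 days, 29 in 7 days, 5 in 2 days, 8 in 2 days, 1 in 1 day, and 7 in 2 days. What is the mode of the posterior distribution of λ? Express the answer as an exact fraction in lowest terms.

151/50

Total count: 7 + 16 + 22 + 26 + 29 + 5 + 8 + 1 + 7 = 121.
Total exposure: 4 + 6 + 4 + 6 + 7 + 2 + 2 + 1 + 2 = 34 days.
Posterior: α' = 31 + 121 = 152, β' = 16 + 34 = 50.
Posterior mode = (α'−1)/β' = 151/50.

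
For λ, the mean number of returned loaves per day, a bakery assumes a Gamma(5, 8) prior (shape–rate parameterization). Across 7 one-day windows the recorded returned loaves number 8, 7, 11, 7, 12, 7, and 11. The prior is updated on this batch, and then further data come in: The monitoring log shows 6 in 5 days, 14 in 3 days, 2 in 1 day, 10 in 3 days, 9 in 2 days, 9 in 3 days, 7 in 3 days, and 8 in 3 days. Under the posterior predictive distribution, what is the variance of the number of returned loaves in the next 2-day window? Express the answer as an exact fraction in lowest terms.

Total count: 8 + 7 + 11 + 7 + 12 + 7 + 11 = 63.
Total exposure: 7 days.
After the first batch: Gamma(5 + 63, 8 + 7) = Gamma(68, 15).
Total count: 6 + 14 + 2 + 10 + 9 + 9 + 7 + 8 = 65.
Total exposure: 5 + 3 + 1 + 3 + 2 + 3 + 3 + 3 = 23 days.
After the second batch: Gamma(68 + 65, 15 + 23) = Gamma(133, 38).
The posterior predictive for a window of length T is Negative Binomial with variance T·α'·(β'+T)/β'² = 2·133·40/1444 = 140/19.

140/19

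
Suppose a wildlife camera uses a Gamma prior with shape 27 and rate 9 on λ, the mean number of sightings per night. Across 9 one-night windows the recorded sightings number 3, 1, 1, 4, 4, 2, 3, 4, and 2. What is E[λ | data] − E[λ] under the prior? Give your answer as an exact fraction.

Total count: 3 + 1 + 1 + 4 + 4 + 2 + 3 + 4 + 2 = 24.
Total exposure: 9 nights.
Conjugate update: add total count to the shape and total exposure to the rate, giving Gamma(51, 18).
Posterior mean = 51/18 = 17/6; prior mean = 27/9 = 3. Difference = 17/6 − 3 = -1/6.

-1/6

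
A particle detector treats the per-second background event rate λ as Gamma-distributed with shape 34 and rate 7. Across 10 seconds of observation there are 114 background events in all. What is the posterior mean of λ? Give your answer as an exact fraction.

148/17

Total count 114 over total exposure 10 seconds.
The Gamma prior is conjugate for the Poisson rate, so λ | data ~ Gamma(34+114, 7+10) = Gamma(148, 17).
Posterior mean = α'/β' = 148/17.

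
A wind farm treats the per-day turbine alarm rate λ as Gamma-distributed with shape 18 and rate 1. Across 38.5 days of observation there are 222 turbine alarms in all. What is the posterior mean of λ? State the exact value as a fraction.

Total count 222 over total exposure 38.5 days.
Gamma(α, β) with Poisson data over total exposure Σt gives posterior Gamma(α+Σx, β+Σt) = Gamma(240, 79/2).
Posterior mean = α'/β' = 240/(79/2) = 480/79.

480/79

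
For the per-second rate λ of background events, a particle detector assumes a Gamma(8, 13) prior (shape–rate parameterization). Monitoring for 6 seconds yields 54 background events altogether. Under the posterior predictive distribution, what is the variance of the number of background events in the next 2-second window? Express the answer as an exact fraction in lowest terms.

Total count 54 over total exposure 6 seconds.
Gamma(α, β) with Poisson data over total exposure Σt gives posterior Gamma(α+Σx, β+Σt) = Gamma(62, 19).
The posterior predictive for a window of length T is Negative Binomial with variance T·α'·(β'+T)/β'² = 2·62·21/361 = 2604/361.

2604/361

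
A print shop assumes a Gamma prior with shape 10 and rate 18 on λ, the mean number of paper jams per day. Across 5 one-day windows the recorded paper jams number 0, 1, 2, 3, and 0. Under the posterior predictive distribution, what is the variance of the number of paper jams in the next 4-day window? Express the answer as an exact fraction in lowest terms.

1728/529

Total count: 0 + 1 + 2 + 3 + 0 = 6.
Total exposure: 5 days.
Gamma(α, β) with Poisson data over total exposure Σt gives posterior Gamma(α+Σx, β+Σt) = Gamma(16, 23).
The posterior predictive for a window of length T is Negative Binomial with variance T·α'·(β'+T)/β'² = 4·16·27/529 = 1728/529.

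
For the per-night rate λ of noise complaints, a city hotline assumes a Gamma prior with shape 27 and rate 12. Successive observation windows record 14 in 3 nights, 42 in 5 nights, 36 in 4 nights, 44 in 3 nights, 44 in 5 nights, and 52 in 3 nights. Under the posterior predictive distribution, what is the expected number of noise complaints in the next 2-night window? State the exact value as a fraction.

74/5

Total count: 14 + 42 + 36 + 44 + 44 + 52 = 232.
Total exposure: 3 + 5 + 4 + 3 + 5 + 3 = 23 nights.
By Gamma–Poisson conjugacy, the posterior is Gamma(α + Σx, β + Σt) = Gamma(27 + 232, 12 + 23) = Gamma(259, 35).
Predictive mean over a 2-night window = T·E[λ|data] = 2·259/35 = 74/5.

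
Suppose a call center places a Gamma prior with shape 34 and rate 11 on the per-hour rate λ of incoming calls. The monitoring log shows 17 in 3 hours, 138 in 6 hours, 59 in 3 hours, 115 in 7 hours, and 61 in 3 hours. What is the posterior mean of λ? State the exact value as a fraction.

424/33

Total count: 17 + 138 + 59 + 115 + 61 = 390.
Total exposure: 3 + 6 + 3 + 7 + 3 = 22 hours.
Conjugate update: add total count to the shape and total exposure to the rate, giving Gamma(424, 33).
Posterior mean = α'/β' = 424/33.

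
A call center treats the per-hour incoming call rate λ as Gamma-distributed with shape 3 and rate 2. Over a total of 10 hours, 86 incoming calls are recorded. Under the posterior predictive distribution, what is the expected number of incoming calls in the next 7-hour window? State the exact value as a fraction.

623/12

Total count 86 over total exposure 10 hours.
Gamma(α, β) with Poisson data over total exposure Σt gives posterior Gamma(α+Σx, β+Σt) = Gamma(89, 12).
Predictive mean over a 7-hour window = T·E[λ|data] = 7·89/12 = 623/12.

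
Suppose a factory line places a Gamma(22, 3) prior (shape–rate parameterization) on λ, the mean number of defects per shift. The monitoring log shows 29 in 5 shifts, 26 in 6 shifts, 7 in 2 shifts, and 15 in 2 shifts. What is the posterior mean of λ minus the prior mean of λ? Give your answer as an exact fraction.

-11/6

Total count: 29 + 26 + 7 + 15 = 77.
Total exposure: 5 + 6 + 2 + 2 = 15 shifts.
By Gamma–Poisson conjugacy, the posterior is Gamma(α + Σx, β + Σt) = Gamma(22 + 77, 3 + 15) = Gamma(99, 18).
Posterior mean = 99/18 = 11/2; prior mean = 22/3 = 22/3. Difference = 11/2 − 22/3 = -11/6.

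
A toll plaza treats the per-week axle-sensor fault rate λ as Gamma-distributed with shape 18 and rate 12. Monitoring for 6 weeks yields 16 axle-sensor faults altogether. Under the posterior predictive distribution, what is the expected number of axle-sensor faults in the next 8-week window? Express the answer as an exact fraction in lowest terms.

136/9

Total count 16 over total exposure 6 weeks.
The Gamma prior is conjugate for the Poisson rate, so λ | data ~ Gamma(18+16, 12+6) = Gamma(34, 18).
Predictive mean over an 8-week window = T·E[λ|data] = 8·34/18 = 136/9.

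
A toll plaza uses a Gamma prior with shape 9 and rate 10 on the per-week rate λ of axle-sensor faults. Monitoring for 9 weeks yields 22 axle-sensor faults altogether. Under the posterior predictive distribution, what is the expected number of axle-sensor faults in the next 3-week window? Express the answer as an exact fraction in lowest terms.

93/19

Total count 22 over total exposure 9 weeks.
Gamma(α, β) with Poisson data over total exposure Σt gives posterior Gamma(α+Σx, β+Σt) = Gamma(31, 19).
Predictive mean over a 3-week window = T·E[λ|data] = 3·31/19 = 93/19.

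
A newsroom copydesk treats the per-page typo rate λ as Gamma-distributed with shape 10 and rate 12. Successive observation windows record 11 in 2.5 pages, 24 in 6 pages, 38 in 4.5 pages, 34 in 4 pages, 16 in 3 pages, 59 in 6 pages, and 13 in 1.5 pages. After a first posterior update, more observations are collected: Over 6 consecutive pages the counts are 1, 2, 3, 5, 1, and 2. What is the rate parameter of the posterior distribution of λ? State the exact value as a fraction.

91/2

Total count: 11 + 24 + 38 + 34 + 16 + 59 + 13 = 195.
Total exposure: 2.5 + 6 + 4.5 + 4 + 3 + 6 + 1.5 = 27.5 pages.
After the first batch: Gamma(10 + 195, 12 + 27.5) = Gamma(205, 79/2).
Total count: 1 + 2 + 3 + 5 + 1 + 2 = 14.
Total exposure: 6 pages.
After the second batch: Gamma(205 + 14, 79/2 + 6) = Gamma(219, 91/2).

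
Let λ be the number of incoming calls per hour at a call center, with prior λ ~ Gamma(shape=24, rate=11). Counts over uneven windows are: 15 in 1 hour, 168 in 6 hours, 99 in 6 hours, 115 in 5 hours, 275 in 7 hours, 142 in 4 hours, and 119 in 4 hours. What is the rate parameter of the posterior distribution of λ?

Total count: 15 + 168 + 99 + 115 + 275 + 142 + 119 = 933.
Total exposure: 1 + 6 + 6 + 5 + 7 + 4 + 4 = 33 hours.
Posterior: α' = 24 + 933 = 957, β' = 11 + 33 = 44.

44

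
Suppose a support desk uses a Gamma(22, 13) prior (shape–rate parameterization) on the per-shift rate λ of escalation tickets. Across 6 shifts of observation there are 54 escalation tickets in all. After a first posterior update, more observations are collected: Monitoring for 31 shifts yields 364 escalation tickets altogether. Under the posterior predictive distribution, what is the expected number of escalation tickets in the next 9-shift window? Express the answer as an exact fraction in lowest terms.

Total count 54 over total exposure 6 shifts.
After the first batch: Gamma(22 + 54, 13 + 6) = Gamma(76, 19).
Total count 364 over total exposure 31 shifts.
After the second batch: Gamma(76 + 364, 19 + 31) = Gamma(440, 50).
Predictive mean over a 9-shift window = T·E[λ|data] = 9·440/50 = 396/5.

396/5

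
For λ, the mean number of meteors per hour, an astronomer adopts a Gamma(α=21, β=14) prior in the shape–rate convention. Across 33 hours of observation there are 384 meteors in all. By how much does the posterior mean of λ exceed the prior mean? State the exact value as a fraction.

669/94

Total count 384 over total exposure 33 hours.
Posterior: α' = 21 + 384 = 405, β' = 14 + 33 = 47.
Posterior mean = 405/47 = 405/47; prior mean = 21/14 = 3/2. Difference = 405/47 − 3/2 = 669/94.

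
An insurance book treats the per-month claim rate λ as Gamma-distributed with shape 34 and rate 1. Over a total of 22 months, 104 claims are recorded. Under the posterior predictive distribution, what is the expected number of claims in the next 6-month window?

Total count 104 over total exposure 22 months.
Gamma(α, β) with Poisson data over total exposure Σt gives posterior Gamma(α+Σx, β+Σt) = Gamma(138, 23).
Predictive mean over a 6-month window = T·E[λ|data] = 6·138/23 = 36.

36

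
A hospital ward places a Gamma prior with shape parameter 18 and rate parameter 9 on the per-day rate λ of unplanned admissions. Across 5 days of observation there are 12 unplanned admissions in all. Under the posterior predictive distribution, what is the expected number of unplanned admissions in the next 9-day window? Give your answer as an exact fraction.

135/7

Total count 12 over total exposure 5 days.
Conjugate update: add total count to the shape and total exposure to the rate, giving Gamma(30, 14).
Predictive mean over a 9-day window = T·E[λ|data] = 9·30/14 = 135/7.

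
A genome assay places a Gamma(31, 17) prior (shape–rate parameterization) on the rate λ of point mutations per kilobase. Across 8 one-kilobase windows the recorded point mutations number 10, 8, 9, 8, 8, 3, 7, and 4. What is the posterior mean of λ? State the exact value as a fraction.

Total count: 10 + 8 + 9 + 8 + 8 + 3 + 7 + 4 = 57.
Total exposure: 8 kilobases.
Conjugate update: add total count to the shape and total exposure to the rate, giving Gamma(88, 25).
Posterior mean = α'/β' = 88/25.

88/25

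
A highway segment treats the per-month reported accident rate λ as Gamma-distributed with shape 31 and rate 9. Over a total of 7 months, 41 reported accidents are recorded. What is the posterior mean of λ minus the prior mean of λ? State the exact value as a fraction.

Total count 41 over total exposure 7 months.
Gamma(α, β) with Poisson data over total exposure Σt gives posterior Gamma(α+Σx, β+Σt) = Gamma(72, 16).
Posterior mean = 72/16 = 9/2; prior mean = 31/9 = 31/9. Difference = 9/2 − 31/9 = 19/18.

19/18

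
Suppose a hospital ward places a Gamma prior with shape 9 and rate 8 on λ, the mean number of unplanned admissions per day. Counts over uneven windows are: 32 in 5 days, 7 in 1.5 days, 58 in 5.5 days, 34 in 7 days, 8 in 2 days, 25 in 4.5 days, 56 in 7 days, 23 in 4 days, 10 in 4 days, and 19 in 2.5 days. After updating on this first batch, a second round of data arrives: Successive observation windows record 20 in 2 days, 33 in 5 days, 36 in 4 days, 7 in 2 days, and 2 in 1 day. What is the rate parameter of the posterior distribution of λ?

Total count: 32 + 7 + 58 + 34 + 8 + 25 + 56 + 23 + 10 + 19 = 272.
Total exposure: 5 + 1.5 + 5.5 + 7 + 2 + 4.5 + 7 + 4 + 4 + 2.5 = 43 days.
After the first batch: Gamma(9 + 272, 8 + 43) = Gamma(281, 51).
Total count: 20 + 33 + 36 + 7 + 2 = 98.
Total exposure: 2 + 5 + 4 + 2 + 1 = 14 days.
After the second batch: Gamma(281 + 98, 51 + 14) = Gamma(379, 65).

65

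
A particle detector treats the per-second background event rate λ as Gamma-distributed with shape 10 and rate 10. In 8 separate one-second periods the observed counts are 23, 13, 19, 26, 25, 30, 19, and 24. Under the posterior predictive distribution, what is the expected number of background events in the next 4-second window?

42

Total count: 23 + 13 + 19 + 26 + 25 + 30 + 19 + 24 = 179.
Total exposure: 8 seconds.
Posterior: α' = 10 + 179 = 189, β' = 10 + 8 = 18.
Predictive mean over a 4-second window = T·E[λ|data] = 4·189/18 = 42.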